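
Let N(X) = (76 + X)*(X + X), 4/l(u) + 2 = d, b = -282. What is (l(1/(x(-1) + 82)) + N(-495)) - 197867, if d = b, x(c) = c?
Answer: 15402952/71 ≈ 2.1694e+5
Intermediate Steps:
d = -282
l(u) = -1/71 (l(u) = 4/(-2 - 282) = 4/(-284) = 4*(-1/284) = -1/71)
N(X) = 2*X*(76 + X) (N(X) = (76 + X)*(2*X) = 2*X*(76 + X))
(l(1/(x(-1) + 82)) + N(-495)) - 197867 = (-1/71 + 2*(-495)*(76 - 495)) - 197867 = (-1/71 + 2*(-495)*(-419)) - 197867 = (-1/71 + 414810) - 197867 = 29451509/71 - 197867 = 15402952/71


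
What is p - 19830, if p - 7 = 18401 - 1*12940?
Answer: -14362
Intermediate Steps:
p = 5468 (p = 7 + (18401 - 1*12940) = 7 + (18401 - 12940) = 7 + 5461 = 5468)
p - 19830 = 5468 - 19830 = -14362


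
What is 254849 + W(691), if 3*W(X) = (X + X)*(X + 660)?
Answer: 2631629/3 ≈ 8.7721e+5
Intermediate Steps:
W(X) = 2*X*(660 + X)/3 (W(X) = ((X + X)*(X + 660))/3 = ((2*X)*(660 + X))/3 = (2*X*(660 + X))/3 = 2*X*(660 + X)/3)
254849 + W(691) = 254849 + (⅔)*691*(660 + 691) = 254849 + (⅔)*691*1351 = 254849 + 1867082/3 = 2631629/3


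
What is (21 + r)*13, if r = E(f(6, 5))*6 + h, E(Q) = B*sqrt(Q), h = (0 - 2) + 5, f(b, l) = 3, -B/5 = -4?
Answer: 312 + 1560*sqrt(3) ≈ 3014.0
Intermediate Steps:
B = 20 (B = -5*(-4) = 20)
h = 3 (h = -2 + 5 = 3)
E(Q) = 20*sqrt(Q)
r = 3 + 120*sqrt(3) (r = (20*sqrt(3))*6 + 3 = 120*sqrt(3) + 3 = 3 + 120*sqrt(3) ≈ 210.85)
(21 + r)*13 = (21 + (3 + 120*sqrt(3)))*13 = (24 + 120*sqrt(3))*13 = 312 + 1560*sqrt(3)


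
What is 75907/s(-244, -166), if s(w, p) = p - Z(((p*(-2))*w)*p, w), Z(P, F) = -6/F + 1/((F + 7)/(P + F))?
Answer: 2194774998/1635743813 ≈ 1.3418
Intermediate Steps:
Z(P, F) = -6/F + (F + P)/(7 + F) (Z(P, F) = -6/F + 1/((7 + F)/(F + P)) = -6/F + 1*((F + P)/(7 + F)) = -6/F + (F + P)/(7 + F))
s(w, p) = p - (-42 + w² - 6*w - 2*p²*w²)/(w*(7 + w)) (s(w, p) = p - (-42 + w² - 6*w + w*(((p*(-2))*w)*p))/(w*(7 + w)) = p - (-42 + w² - 6*w + w*(((-2*p)*w)*p))/(w*(7 + w)) = p - (-42 + w² - 6*w + w*((-2*p*w)*p))/(w*(7 + w)) = p - (-42 + w² - 6*w + w*(-2*w*p²))/(w*(7 + w)) = p - (-42 + w² - 6*w - 2*p²*w²)/(w*(7 + w)))
75907/s(-244, -166) = 75907/(((42 - 1*(-244)² + 6*(-244) + 2*(-166)²*(-244)² - 166*(-244)*(7 - 244))/((-244)*(7 - 244)))) = 75907/((-1/244*(42 - 1*59536 - 1464 + 2*27556*59536 - 166*(-244)*(-237))/(-237))) = 75907/((-1/244*(-1/237)*(42 - 59536 - 1464 + 3281148032 - 9599448))) = 75907/((-1/244*(-1/237)*3271487626)) = 75907/(1635743813/28914) = 75907*(28914/1635743813) = 2194774998/1635743813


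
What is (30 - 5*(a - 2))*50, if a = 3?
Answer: 1250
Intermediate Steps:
(30 - 5*(a - 2))*50 = (30 - 5*(3 - 2))*50 = (30 - 5*1)*50 = (30 - 5)*50 = 25*50 = 1250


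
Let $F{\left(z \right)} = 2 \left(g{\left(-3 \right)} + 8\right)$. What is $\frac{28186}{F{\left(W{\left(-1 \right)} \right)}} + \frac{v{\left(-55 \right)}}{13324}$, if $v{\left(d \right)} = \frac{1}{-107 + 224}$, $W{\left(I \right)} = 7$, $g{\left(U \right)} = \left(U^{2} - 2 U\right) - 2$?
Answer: $\frac{7323230155}{10912356} \approx 671.1$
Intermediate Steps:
$g{\left(U \right)} = -2 + U^{2} - 2 U$
$F{\left(z \right)} = 42$ ($F{\left(z \right)} = 2 \left(\left(-2 + \left(-3\right)^{2} - -6\right) + 8\right) = 2 \left(\left(-2 + 9 + 6\right) + 8\right) = 2 \left(13 + 8\right) = 2 \cdot 21 = 42$)
$v{\left(d \right)} = \frac{1}{117}$
$\frac{28186}{F{\left(W{\left(-1 \right)} \right)}} + \frac{v{\left(-55 \right)}}{13324} = \frac{28186}{42} + \frac{1}{117 \cdot 13324} = 28186 \cdot \frac{1}{42} + \frac{1}{117} \cdot \frac{1}{13324} = \frac{14093}{21} + \frac{1}{1558908} = \frac{7323230155}{10912356}$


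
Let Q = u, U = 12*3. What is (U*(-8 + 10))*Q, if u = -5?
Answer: -360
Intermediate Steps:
U = 36
Q = -5
(U*(-8 + 10))*Q = (36*(-8 + 10))*(-5) = (36*2)*(-5) = 72*(-5) = -360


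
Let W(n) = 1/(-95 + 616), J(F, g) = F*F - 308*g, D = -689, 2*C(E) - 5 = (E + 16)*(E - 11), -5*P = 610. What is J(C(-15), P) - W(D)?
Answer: 78538141/2084 ≈ 37686.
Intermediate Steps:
P = -122 (P = -⅕*610 = -122)
C(E) = 5/2 + (-11 + E)*(16 + E)/2 (C(E) = 5/2 + ((E + 16)*(E - 11))/2 = 5/2 + ((16 + E)*(-11 + E))/2 = 5/2 + ((-11 + E)*(16 + E))/2 = 5/2 + (-11 + E)*(16 + E)/2)
J(F, g) = F² - 308*g
W(n) = 1/521
J(C(-15), P) - W(D) = ((-171/2 + (½)*(-15)² + (5/2)*(-15))² - 308*(-122)) - 1*1/521 = ((-171/2 + (½)*225 - 75/2)² + 37576) - 1/521 = ((-171/2 + 225/2 - 75/2)² + 37576) - 1/521 = ((-21/2)² + 37576) - 1/521 = (441/4 + 37576) - 1/521 = 150745/4 - 1/521 = 78538141/2084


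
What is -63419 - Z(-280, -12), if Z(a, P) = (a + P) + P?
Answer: -63115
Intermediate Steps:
Z(a, P) = a + 2*P (Z(a, P) = (P + a) + P = a + 2*P)
-63419 - Z(-280, -12) = -63419 - (-280 + 2*(-12)) = -63419 - (-280 - 24) = -63419 - 1*(-304) = -63419 + 304 = -63115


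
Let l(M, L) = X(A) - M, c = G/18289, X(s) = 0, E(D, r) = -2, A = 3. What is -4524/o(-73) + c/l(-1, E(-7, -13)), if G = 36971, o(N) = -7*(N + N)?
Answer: -22477537/9345679 ≈ -2.4051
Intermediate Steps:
o(N) = -14*N
c = 36971/18289 ≈ 2.0215
l(M, L) = -M (l(M, L) = 0 - M = -M)
-4524/o(-73) + c/l(-1, E(-7, -13)) = -4524/((-14*(-73))) + 36971/(18289*((-1*(-1)))) = -4524/1022 + (36971/18289)/1 = -4524*1/1022 + (36971/18289)*1 = -2262/511 + 36971/18289 = -22477537/9345679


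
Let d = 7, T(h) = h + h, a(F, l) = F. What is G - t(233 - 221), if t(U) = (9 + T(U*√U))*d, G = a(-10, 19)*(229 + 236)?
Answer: -4713 - 336*√3 ≈ -5295.0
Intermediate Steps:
T(h) = 2*h
G = -4650 (G = -10*(229 + 236) = -10*465 = -4650)
t(U) = 63 + 14*U^(3/2) (t(U) = (9 + 2*(U*√U))*7 = (9 + 2*U^(3/2))*7 = 63 + 14*U^(3/2))
G - t(233 - 221) = -4650 - (63 + 14*(233 - 221)^(3/2)) = -4650 - (63 + 14*12^(3/2)) = -4650 - (63 + 14*(24*√3)) = -4650 - (63 + 336*√3) = -4650 + (-63 - 336*√3) = -4713 - 336*√3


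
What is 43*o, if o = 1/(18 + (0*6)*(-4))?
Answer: 43/18 ≈ 2.3889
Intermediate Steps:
o = 1/18 (o = 1/(18 + 0*(-4)) = 1/(18 + 0) = 1/18 ≈ 0.055556)
43*o = 43*(1/18) = 43/18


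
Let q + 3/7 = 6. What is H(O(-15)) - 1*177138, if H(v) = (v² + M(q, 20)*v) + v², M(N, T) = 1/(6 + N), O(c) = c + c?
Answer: -4734196/27 ≈ -1.7534e+5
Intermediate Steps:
q = 39/7 (q = -3/7 + 6 = 39/7 ≈ 5.5714)
O(c) = 2*c
H(v) = 2*v² + 7*v/81 (H(v) = (v² + v/(6 + 39/7)) + v² = (v² + v/(81/7)) + v² = (v² + 7*v/81) + v² = 2*v² + 7*v/81)
H(O(-15)) - 1*177138 = (2*(-15))*(7 + 162*(2*(-15)))/81 - 1*177138 = (1/81)*(-30)*(7 + 162*(-30)) - 177138 = (1/81)*(-30)*(7 - 4860) - 177138 = (1/81)*(-30)*(-4853) - 177138 = 48530/27 - 177138 = -4734196/27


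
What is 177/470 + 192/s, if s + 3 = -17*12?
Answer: -17867/32430 ≈ -0.55094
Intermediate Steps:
s = -207 (s = -3 - 17*12 = -3 - 204 = -207)
177/470 + 192/s = 177/470 + 192/(-207) = 177*(1/470) + 192*(-1/207) = 177/470 - 64/69 = -17867/32430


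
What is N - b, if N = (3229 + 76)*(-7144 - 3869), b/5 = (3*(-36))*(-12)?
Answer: -36404445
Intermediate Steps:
b = 6480 (b = 5*((3*(-36))*(-12)) = 5*(-108*(-12)) = 5*1296 = 6480)
N = -36397965 (N = 3305*(-11013) = -36397965)
N - b = -36397965 - 1*6480 = -36397965 - 6480 = -36404445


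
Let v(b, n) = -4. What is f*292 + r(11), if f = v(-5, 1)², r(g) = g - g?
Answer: 4672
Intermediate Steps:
r(g) = 0
f = 16 (f = (-4)² = 16)
f*292 + r(11) = 16*292 + 0 = 4672 + 0 = 4672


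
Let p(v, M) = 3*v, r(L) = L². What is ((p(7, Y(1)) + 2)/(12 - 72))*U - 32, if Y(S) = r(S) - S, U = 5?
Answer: -407/12 ≈ -33.917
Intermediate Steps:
Y(S) = S² - S
((p(7, Y(1)) + 2)/(12 - 72))*U - 32 = ((3*7 + 2)/(12 - 72))*5 - 32 = ((21 + 2)/(-60))*5 - 32 = (23*(-1/60))*5 - 32 = -23/60*5 - 32 = -23/12 - 32 = -407/12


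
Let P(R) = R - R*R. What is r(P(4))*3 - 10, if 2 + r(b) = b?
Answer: -52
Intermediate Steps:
P(R) = R - R**2
r(b) = -2 + b
r(P(4))*3 - 10 = (-2 + 4*(1 - 1*4))*3 - 10 = (-2 + 4*(1 - 4))*3 - 10 = (-2 + 4*(-3))*3 - 10 = (-2 - 12)*3 - 10 = -14*3 - 10 = -42 - 10 = -52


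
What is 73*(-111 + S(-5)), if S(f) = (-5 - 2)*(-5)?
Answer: -5548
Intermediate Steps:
S(f) = 35 (S(f) = -7*(-5) = 35)
73*(-111 + S(-5)) = 73*(-111 + 35) = 73*(-76) = -5548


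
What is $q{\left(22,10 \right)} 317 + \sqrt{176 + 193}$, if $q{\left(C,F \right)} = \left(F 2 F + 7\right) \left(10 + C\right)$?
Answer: $2099808 + 3 \sqrt{41} \approx 2.0998 \cdot 10^{6}$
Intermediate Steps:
$q{\left(C,F \right)} = \left(7 + 2 F^{2}\right) \left(10 + C\right)$ ($q{\left(C,F \right)} = \left(2 F F + 7\right) \left(10 + C\right) = \left(2 F^{2} + 7\right) \left(10 + C\right) = \left(7 + 2 F^{2}\right) \left(10 + C\right)$)
$q{\left(22,10 \right)} 317 + \sqrt{176 + 193} = \left(70 + 7 \cdot 22 + 20 \cdot 10^{2} + 2 \cdot 22 \cdot 10^{2}\right) 317 + \sqrt{176 + 193} = \left(70 + 154 + 20 \cdot 100 + 2 \cdot 22 \cdot 100\right) 317 + \sqrt{369} = \left(70 + 154 + 2000 + 4400\right) 317 + 3 \sqrt{41} = 6624 \cdot 317 + 3 \sqrt{41} = 2099808 + 3 \sqrt{41}$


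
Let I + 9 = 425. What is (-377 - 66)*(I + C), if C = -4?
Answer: -182516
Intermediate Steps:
I = 416 (I = -9 + 425 = 416)
(-377 - 66)*(I + C) = (-377 - 66)*(416 - 4) = -443*412 = -182516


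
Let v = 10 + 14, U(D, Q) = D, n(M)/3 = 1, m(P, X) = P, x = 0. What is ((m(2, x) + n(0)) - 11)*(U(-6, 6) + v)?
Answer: -108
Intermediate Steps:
n(M) = 3 (n(M) = 3*1 = 3)
v = 24
((m(2, x) + n(0)) - 11)*(U(-6, 6) + v) = ((2 + 3) - 11)*(-6 + 24) = (5 - 11)*18 = -6*18 = -108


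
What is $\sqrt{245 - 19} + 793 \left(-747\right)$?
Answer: $-592371 + \sqrt{226} \approx -5.9236 \cdot 10^{5}$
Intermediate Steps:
$\sqrt{245 - 19} + 793 \left(-747\right) = \sqrt{226} - 592371 = -592371 + \sqrt{226}$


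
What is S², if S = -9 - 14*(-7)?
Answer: 7921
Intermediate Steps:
S = 89 (S = -9 + 98 = 89)
S² = 89² = 7921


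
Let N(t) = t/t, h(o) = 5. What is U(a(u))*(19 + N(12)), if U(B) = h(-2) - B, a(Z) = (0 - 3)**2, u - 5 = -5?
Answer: -80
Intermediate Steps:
N(t) = 1
u = 0 (u = 5 - 5 = 0)
a(Z) = 9 (a(Z) = (-3)**2 = 9)
U(B) = 5 - B
U(a(u))*(19 + N(12)) = (5 - 1*9)*(19 + 1) = (5 - 9)*20 = -4*20 = -80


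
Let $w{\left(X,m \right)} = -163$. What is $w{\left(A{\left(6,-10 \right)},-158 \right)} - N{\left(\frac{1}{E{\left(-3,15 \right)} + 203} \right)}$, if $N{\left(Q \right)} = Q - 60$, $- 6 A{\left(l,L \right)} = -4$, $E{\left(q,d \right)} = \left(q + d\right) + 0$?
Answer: $- \frac{22146}{215} \approx -103.0$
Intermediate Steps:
$E{\left(q,d \right)} = d + q$ ($E{\left(q,d \right)} = \left(d + q\right) + 0 = d + q$)
$A{\left(l,L \right)} = \frac{2}{3}$ ($A{\left(l,L \right)} = \left(- \frac{1}{6}\right) \left(-4\right) = \frac{2}{3}$)
$N{\left(Q \right)} = -60 + Q$
$w{\left(A{\left(6,-10 \right)},-158 \right)} - N{\left(\frac{1}{E{\left(-3,15 \right)} + 203} \right)} = -163 - \left(-60 + \frac{1}{\left(15 - 3\right) + 203}\right) = -163 - \left(-60 + \frac{1}{12 + 203}\right) = -163 - \left(-60 + \frac{1}{215}\right) = -163 - - \frac{12899}{215} = -163 + \frac{12899}{215} = - \frac{22146}{215}$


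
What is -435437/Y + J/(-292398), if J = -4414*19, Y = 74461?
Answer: -60538080850/10886123739 ≈ -5.5610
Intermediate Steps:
J = -83866
-435437/Y + J/(-292398) = -435437/74461 - 83866/(-292398) = -435437*1/74461 - 83866*(-1/292398) = -435437/74461 + 41933/146199 = -60538080850/10886123739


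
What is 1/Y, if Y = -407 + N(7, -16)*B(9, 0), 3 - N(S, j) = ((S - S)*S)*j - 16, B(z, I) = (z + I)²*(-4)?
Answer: -1/6563 ≈ -0.00015237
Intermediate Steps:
B(z, I) = -4*(I + z)² (B(z, I) = (I + z)²*(-4) = -4*(I + z)²)
N(S, j) = 19 (N(S, j) = 3 - (((S - S)*S)*j - 16) = 3 - ((0*S)*j - 16) = 3 - (0*j - 16) = 3 - (0 - 16) = 3 - 1*(-16) = 3 + 16 = 19)
Y = -6563 (Y = -407 + 19*(-4*(0 + 9)²) = -407 + 19*(-4*9²) = -407 + 19*(-4*81) = -407 + 19*(-324) = -407 - 6156 = -6563)
1/Y = 1/(-6563) = -1/6563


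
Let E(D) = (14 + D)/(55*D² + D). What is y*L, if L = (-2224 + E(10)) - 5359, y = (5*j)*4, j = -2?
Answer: 167129224/551 ≈ 3.0332e+5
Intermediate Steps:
y = -40 (y = (5*(-2))*4 = -10*4 = -40)
E(D) = (14 + D)/(D + 55*D²)
L = -20891153/2755 (L = (-2224 + (14 + 10)/(10*(1 + 55*10))) - 5359 = (-2224 + (⅒)*24/(1 + 550)) - 5359 = (-2224 + (⅒)*24/551) - 5359 = (-2224 + (⅒)*(1/551)*24) - 5359 = (-2224 + 12/2755) - 5359 = -6127108/2755 - 5359 = -20891153/2755 ≈ -7583.0)
y*L = -40*(-20891153/2755) = 167129224/551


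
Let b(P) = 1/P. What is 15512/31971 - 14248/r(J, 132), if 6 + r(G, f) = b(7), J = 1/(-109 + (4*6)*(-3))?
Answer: 3189295648/1310811 ≈ 2433.1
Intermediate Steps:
J = -1/181 (J = 1/(-109 + 24*(-3)) = 1/(-109 - 72) = 1/(-181) = -1/181 ≈ -0.0055249)
r(G, f) = -41/7 (r(G, f) = -6 + 1/7 = -41/7)
15512/31971 - 14248/r(J, 132) = 15512/31971 - 14248/(-41/7) = 15512*(1/31971) - 14248*(-7/41) = 15512/31971 + 99736/41 = 3189295648/1310811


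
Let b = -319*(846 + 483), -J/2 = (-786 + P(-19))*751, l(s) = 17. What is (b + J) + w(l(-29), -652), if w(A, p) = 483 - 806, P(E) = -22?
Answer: 789342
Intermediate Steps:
w(A, p) = -323
J = 1213616 (J = -2*(-786 - 22)*751 = -(-1616)*751 = -2*(-606808) = 1213616)
b = -423951 (b = -319*1329 = -423951)
(b + J) + w(l(-29), -652) = (-423951 + 1213616) - 323 = 789665 - 323 = 789342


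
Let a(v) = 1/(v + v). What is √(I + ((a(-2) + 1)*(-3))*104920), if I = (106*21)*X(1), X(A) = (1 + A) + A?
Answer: 36*I*√177 ≈ 478.95*I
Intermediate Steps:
X(A) = 1 + 2*A
a(v) = 1/(2*v)
I = 6678 (I = (106*21)*(1 + 2*1) = 2226*(1 + 2) = 2226*3 = 6678)
√(I + ((a(-2) + 1)*(-3))*104920) = √(6678 + (((½)/(-2) + 1)*(-3))*104920) = √(6678 + (((½)*(-½) + 1)*(-3))*104920) = √(6678 + ((-¼ + 1)*(-3))*104920) = √(6678 + ((¾)*(-3))*104920) = √(6678 - 9/4*104920) = √(6678 - 236070) = √(-229392) = 36*I*√177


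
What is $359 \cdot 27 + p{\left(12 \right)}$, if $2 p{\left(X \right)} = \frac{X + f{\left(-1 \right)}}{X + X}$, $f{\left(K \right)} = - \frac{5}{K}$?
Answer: $\frac{465281}{48} \approx 9693.4$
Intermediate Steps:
$p{\left(X \right)} = \frac{5 + X}{4 X}$ ($p{\left(X \right)} = \frac{\left(X - \frac{5}{-1}\right) \frac{1}{X + X}}{2} = \frac{\left(X - -5\right) \frac{1}{2 X}}{2} = \frac{\left(X + 5\right) \frac{1}{2 X}}{2} = \frac{\left(5 + X\right) \frac{1}{2 X}}{2} = \frac{\frac{1}{2} \frac{1}{X} \left(5 + X\right)}{2} = \frac{5 + X}{4 X}$)
$359 \cdot 27 + p{\left(12 \right)} = 359 \cdot 27 + \frac{5 + 12}{4 \cdot 12} = 9693 + \frac{1}{4} \cdot \frac{1}{12} \cdot 17 = 9693 + \frac{17}{48} = \frac{465281}{48}$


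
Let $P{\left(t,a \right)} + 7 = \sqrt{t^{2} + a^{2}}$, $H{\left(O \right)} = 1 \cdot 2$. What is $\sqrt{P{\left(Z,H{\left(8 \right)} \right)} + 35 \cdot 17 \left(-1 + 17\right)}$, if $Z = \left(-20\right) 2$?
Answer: $\sqrt{9513 + 2 \sqrt{401}} \approx 97.74$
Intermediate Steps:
$H{\left(O \right)} = 2$
$Z = -40$
$P{\left(t,a \right)} = -7 + \sqrt{a^{2} + t^{2}}$ ($P{\left(t,a \right)} = -7 + \sqrt{t^{2} + a^{2}} = -7 + \sqrt{a^{2} + t^{2}}$)
$\sqrt{P{\left(Z,H{\left(8 \right)} \right)} + 35 \cdot 17 \left(-1 + 17\right)} = \sqrt{\left(-7 + \sqrt{2^{2} + \left(-40\right)^{2}}\right) + 35 \cdot 17 \left(-1 + 17\right)} = \sqrt{\left(-7 + \sqrt{4 + 1600}\right) + 595 \cdot 16} = \sqrt{\left(-7 + \sqrt{1604}\right) + 9520} = \sqrt{\left(-7 + 2 \sqrt{401}\right) + 9520} = \sqrt{9513 + 2 \sqrt{401}}$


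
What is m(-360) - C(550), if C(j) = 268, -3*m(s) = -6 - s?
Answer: -386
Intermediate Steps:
m(s) = 2 + s/3 (m(s) = -(-6 - s)/3 = 2 + s/3)
m(-360) - C(550) = (2 + (⅓)*(-360)) - 1*268 = (2 - 120) - 268 = -118 - 268 = -386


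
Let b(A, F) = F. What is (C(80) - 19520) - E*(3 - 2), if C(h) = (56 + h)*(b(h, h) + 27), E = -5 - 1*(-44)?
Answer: -5007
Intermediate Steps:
E = 39 (E = -5 + 44 = 39)
C(h) = (27 + h)*(56 + h) (C(h) = (56 + h)*(h + 27) = (56 + h)*(27 + h) = (27 + h)*(56 + h))
(C(80) - 19520) - E*(3 - 2) = ((1512 + 80² + 83*80) - 19520) - 39*(3 - 2) = ((1512 + 6400 + 6640) - 19520) - 39 = (14552 - 19520) - 1*39 = -4968 - 39 = -5007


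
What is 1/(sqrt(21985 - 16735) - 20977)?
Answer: -20977/440029279 - 5*sqrt(210)/440029279 ≈ -4.7837e-5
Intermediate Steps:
1/(sqrt(21985 - 16735) - 20977) = 1/(sqrt(5250) - 20977) = 1/(5*sqrt(210) - 20977) = 1/(-20977 + 5*sqrt(210))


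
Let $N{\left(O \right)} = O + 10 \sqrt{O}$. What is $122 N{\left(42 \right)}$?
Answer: $5124 + 1220 \sqrt{42} \approx 13031.0$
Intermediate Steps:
$122 N{\left(42 \right)} = 122 \left(42 + 10 \sqrt{42}\right) = 5124 + 1220 \sqrt{42}$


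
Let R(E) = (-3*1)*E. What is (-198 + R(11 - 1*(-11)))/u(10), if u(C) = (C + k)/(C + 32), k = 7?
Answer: -11088/17 ≈ -652.24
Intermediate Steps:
R(E) = -3*E
u(C) = (7 + C)/(32 + C) (u(C) = (C + 7)/(C + 32) = (7 + C)/(32 + C))
(-198 + R(11 - 1*(-11)))/u(10) = (-198 - 3*(11 - 1*(-11)))/(((7 + 10)/(32 + 10))) = (-198 - 3*(11 + 11))/((17/42)) = (-198 - 3*22)/(((1/42)*17)) = (-198 - 66)/(17/42) = -264*42/17 = -11088/17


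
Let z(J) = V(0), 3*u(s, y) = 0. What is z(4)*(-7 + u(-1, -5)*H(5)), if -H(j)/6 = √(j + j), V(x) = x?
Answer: 0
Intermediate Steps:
u(s, y) = 0 (u(s, y) = (⅓)*0 = 0)
H(j) = -6*√2*√j (H(j) = -6*√(j + j) = -6*√2*√j)
z(J) = 0
z(4)*(-7 + u(-1, -5)*H(5)) = 0*(-7 + 0*(-6*√2*√5)) = 0*(-7 + 0*(-6*√10)) = 0*(-7 + 0) = 0*(-7) = 0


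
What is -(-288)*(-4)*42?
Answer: -48384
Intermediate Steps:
-(-288)*(-4)*42 = -32*36*42 = -1152*42 = -48384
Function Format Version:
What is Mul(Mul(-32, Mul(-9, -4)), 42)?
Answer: -48384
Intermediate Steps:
Mul(Mul(-32, Mul(-9, -4)), 42) = Mul(Mul(-32, 36), 42) = Mul(-1152, 42) = -48384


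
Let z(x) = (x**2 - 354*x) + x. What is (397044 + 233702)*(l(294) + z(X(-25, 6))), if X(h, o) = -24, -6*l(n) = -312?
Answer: 5739788600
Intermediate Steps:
l(n) = 52 (l(n) = -1/6*(-312) = 52)
z(x) = x**2 - 353*x
(397044 + 233702)*(l(294) + z(X(-25, 6))) = (397044 + 233702)*(52 - 24*(-353 - 24)) = 630746*(52 - 24*(-377)) = 630746*(52 + 9048) = 630746*9100 = 5739788600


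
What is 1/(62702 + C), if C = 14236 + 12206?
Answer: 1/89144 ≈ 1.1218e-5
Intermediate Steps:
C = 26442
1/(62702 + C) = 1/(62702 + 26442) = 1/89144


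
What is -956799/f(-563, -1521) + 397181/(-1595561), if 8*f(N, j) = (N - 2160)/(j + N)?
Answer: -25451995935076471/4344712603 ≈ -5.8582e+6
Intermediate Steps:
f(N, j) = (-2160 + N)/(8*(N + j)) (f(N, j) = ((N - 2160)/(j + N))/8 = ((-2160 + N)/(N + j))/8 = (-2160 + N)/(8*(N + j)))
-956799/f(-563, -1521) + 397181/(-1595561) = -956799*(-563 - 1521)/(-270 + (⅛)*(-563)) + 397181/(-1595561) = -956799*(-2084/(-270 - 563/8)) + 397181*(-1/1595561) = -956799/((-1/2084*(-2723/8))) - 397181/1595561 = -956799/2723/16672 - 397181/1595561 = -956799*16672/2723 - 397181/1595561 = -15951752928/2723 - 397181/1595561 = -25451995935076471/4344712603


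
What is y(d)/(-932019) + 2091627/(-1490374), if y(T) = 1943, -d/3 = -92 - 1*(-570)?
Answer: -1952331901595/1389056885106 ≈ -1.4055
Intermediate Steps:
d = -1434 (d = -3*(-92 - 1*(-570)) = -3*(-92 + 570) = -3*478 = -1434)
y(d)/(-932019) + 2091627/(-1490374) = 1943/(-932019) + 2091627/(-1490374) = 1943*(-1/932019) + 2091627*(-1/1490374) = -1943/932019 - 2091627/1490374 = -1952331901595/1389056885106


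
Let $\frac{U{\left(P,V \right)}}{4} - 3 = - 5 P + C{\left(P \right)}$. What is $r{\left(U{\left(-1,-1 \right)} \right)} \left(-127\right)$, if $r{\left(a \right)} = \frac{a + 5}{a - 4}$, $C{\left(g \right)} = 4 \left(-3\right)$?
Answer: $- \frac{1397}{20} \approx -69.85$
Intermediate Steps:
$C{\left(g \right)} = -12$
$U{\left(P,V \right)} = -36 - 20 P$ ($U{\left(P,V \right)} = 12 + 4 \left(- 5 P - 12\right) = 12 + 4 \left(-12 - 5 P\right) = 12 - \left(48 + 20 P\right) = -36 - 20 P$)
$r{\left(a \right)} = \frac{5 + a}{-4 + a}$
$r{\left(U{\left(-1,-1 \right)} \right)} \left(-127\right) = \frac{5 - 16}{-4 - 16} \left(-127\right) = \frac{1}{-20} \left(-11\right) \left(-127\right) = \left(- \frac{1}{20}\right) \left(-11\right) \left(-127\right) = \frac{11}{20} \left(-127\right) = - \frac{1397}{20}$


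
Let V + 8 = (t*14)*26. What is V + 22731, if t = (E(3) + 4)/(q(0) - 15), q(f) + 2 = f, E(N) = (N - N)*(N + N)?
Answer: 384835/17 ≈ 22637.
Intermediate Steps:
E(N) = 0 (E(N) = 0*(2*N) = 0)
q(f) = -2 + f
t = -4/17 (t = (0 + 4)/((-2 + 0) - 15) = 4/(-2 - 15) = 4/(-17) = 4*(-1/17) = -4/17 ≈ -0.23529)
V = -1592/17 (V = -8 - 4/17*14*26 = -8 - 56/17*26 = -8 - 1456/17 = -1592/17 ≈ -93.647)
V + 22731 = -1592/17 + 22731 = 384835/17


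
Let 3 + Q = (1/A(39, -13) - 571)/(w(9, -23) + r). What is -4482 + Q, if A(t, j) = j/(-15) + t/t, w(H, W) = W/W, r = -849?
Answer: -106475867/23744 ≈ -4484.3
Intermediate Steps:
w(H, W) = 1
A(t, j) = 1 - j/15 (A(t, j) = j*(-1/15) + 1 = -j/15 + 1 = 1 - j/15)
Q = -55259/23744 (Q = -3 + (1/(1 - 1/15*(-13)) - 571)/(1 - 849) = -3 + (1/(1 + 13/15) - 571)/(-848) = -3 + (1/(28/15) - 571)*(-1/848) = -3 + (15/28 - 571)*(-1/848) = -3 - 15973/28*(-1/848) = -3 + 15973/23744 = -55259/23744 ≈ -2.3273)
-4482 + Q = -4482 - 55259/23744 = -106475867/23744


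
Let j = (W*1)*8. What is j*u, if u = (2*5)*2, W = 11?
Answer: 1760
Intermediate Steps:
j = 88 (j = (11*1)*8 = 11*8 = 88)
u = 20 (u = 10*2 = 20)
j*u = 88*20 = 1760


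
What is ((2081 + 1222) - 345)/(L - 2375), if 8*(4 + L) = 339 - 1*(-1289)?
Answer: -5916/4351 ≈ -1.3597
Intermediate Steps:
L = 399/2 (L = -4 + (339 - 1*(-1289))/8 = -4 + (339 + 1289)/8 = -4 + (⅛)*1628 = -4 + 407/2 = 399/2 ≈ 199.50)
((2081 + 1222) - 345)/(L - 2375) = ((2081 + 1222) - 345)/(399/2 - 2375) = (3303 - 345)/(-4351/2) = 2958*(-2/4351) = -5916/4351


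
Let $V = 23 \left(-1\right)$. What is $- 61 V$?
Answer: $1403$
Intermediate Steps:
$V = -23$
$- 61 V = \left(-61\right) \left(-23\right) = 1403$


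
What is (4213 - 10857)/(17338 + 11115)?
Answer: -6644/28453 ≈ -0.23351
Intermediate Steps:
(4213 - 10857)/(17338 + 11115) = -6644/28453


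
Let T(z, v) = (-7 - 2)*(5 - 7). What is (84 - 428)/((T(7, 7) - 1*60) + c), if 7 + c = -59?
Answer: 86/27 ≈ 3.1852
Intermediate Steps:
T(z, v) = 18 (T(z, v) = -9*(-2) = 18)
c = -66 (c = -7 - 59 = -66)
(84 - 428)/((T(7, 7) - 1*60) + c) = (84 - 428)/((18 - 1*60) - 66) = -344/((18 - 60) - 66) = -344/(-42 - 66) = -344/(-108) = -344*(-1/108) = 86/27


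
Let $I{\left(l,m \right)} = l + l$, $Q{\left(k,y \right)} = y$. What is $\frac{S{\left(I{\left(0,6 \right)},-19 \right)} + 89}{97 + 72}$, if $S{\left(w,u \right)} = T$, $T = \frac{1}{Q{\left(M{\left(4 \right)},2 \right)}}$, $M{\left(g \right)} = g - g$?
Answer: $\frac{179}{338} \approx 0.52959$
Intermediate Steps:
$M{\left(g \right)} = 0$
$T = \frac{1}{2} \approx 0.5$
$I{\left(l,m \right)} = 2 l$
$S{\left(w,u \right)} = \frac{1}{2}$
$\frac{S{\left(I{\left(0,6 \right)},-19 \right)} + 89}{97 + 72} = \frac{\frac{1}{2} + 89}{97 + 72} = \frac{179}{2 \cdot 169} = \frac{179}{2} \cdot \frac{1}{169} = \frac{179}{338}$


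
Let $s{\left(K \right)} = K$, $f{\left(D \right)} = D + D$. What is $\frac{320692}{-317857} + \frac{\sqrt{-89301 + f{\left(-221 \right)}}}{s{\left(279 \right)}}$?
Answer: $- \frac{320692}{317857} + \frac{i \sqrt{89743}}{279} \approx -1.0089 + 1.0737 i$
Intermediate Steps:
$f{\left(D \right)} = 2 D$
$\frac{320692}{-317857} + \frac{\sqrt{-89301 + f{\left(-221 \right)}}}{s{\left(279 \right)}} = \frac{320692}{-317857} + \frac{\sqrt{-89301 + 2 \left(-221\right)}}{279} = 320692 \left(- \frac{1}{317857}\right) + \sqrt{-89301 - 442} \cdot \frac{1}{279} = - \frac{320692}{317857} + \sqrt{-89743} \cdot \frac{1}{279} = - \frac{320692}{317857} + i \sqrt{89743} \cdot \frac{1}{279} = - \frac{320692}{317857} + \frac{i \sqrt{89743}}{279}$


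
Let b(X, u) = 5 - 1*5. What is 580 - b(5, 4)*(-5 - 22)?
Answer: 580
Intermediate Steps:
b(X, u) = 0 (b(X, u) = 5 - 5 = 0)
580 - b(5, 4)*(-5 - 22) = 580 - 0*(-5 - 22) = 580 - 0*(-27) = 580 - 1*0 = 580 + 0 = 580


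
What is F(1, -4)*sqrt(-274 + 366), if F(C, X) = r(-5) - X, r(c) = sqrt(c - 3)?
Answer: 4*sqrt(23)*(2 + I*sqrt(2)) ≈ 38.367 + 27.129*I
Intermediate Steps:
r(c) = sqrt(-3 + c)
F(C, X) = -X + 2*I*sqrt(2) (F(C, X) = sqrt(-3 - 5) - X = sqrt(-8) - X = 2*I*sqrt(2) - X = -X + 2*I*sqrt(2))
F(1, -4)*sqrt(-274 + 366) = (-1*(-4) + 2*I*sqrt(2))*sqrt(-274 + 366) = (4 + 2*I*sqrt(2))*sqrt(92) = (4 + 2*I*sqrt(2))*(2*sqrt(23)) = 2*sqrt(23)*(4 + 2*I*sqrt(2))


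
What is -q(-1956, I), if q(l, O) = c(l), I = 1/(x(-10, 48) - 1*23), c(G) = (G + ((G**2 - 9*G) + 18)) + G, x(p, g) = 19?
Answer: -3839646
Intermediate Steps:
c(G) = 18 + G**2 - 7*G (c(G) = (G + (18 + G**2 - 9*G)) + G = (18 + G**2 - 8*G) + G = 18 + G**2 - 7*G)
I = -1/4 (I = 1/(19 - 1*23) = 1/(19 - 23) = 1/(-4) = -1/4 ≈ -0.25000)
q(l, O) = 18 + l**2 - 7*l
-q(-1956, I) = -(18 + (-1956)**2 - 7*(-1956)) = -(18 + 3825936 + 13692) = -1*3839646 = -3839646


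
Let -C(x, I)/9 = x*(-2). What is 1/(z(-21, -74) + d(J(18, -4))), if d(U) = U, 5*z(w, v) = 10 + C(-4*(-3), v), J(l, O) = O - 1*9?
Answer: 5/161 ≈ 0.031056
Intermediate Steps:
J(l, O) = -9 + O (J(l, O) = O - 9 = -9 + O)
C(x, I) = 18*x (C(x, I) = -9*x*(-2) = -(-18)*x = 18*x)
z(w, v) = 226/5 (z(w, v) = (10 + 18*(-4*(-3)))/5 = (10 + 18*12)/5 = (10 + 216)/5 = (1/5)*226 = 226/5)
1/(z(-21, -74) + d(J(18, -4))) = 1/(226/5 + (-9 - 4)) = 1/(226/5 - 13) = 1/(161/5) = 5/161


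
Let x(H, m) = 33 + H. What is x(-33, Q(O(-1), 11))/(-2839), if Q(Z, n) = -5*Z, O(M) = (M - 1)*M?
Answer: 0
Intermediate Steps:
O(M) = M*(-1 + M) (O(M) = (-1 + M)*M = M*(-1 + M))
x(-33, Q(O(-1), 11))/(-2839) = (33 - 33)/(-2839) = 0*(-1/2839) = 0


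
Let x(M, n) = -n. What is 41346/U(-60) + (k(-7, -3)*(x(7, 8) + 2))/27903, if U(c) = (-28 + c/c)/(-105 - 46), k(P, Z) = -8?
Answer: 6452047942/27903 ≈ 2.3123e+5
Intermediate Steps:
U(c) = 27/151 (U(c) = (-28 + 1)/(-151) = -27*(-1/151) = 27/151)
41346/U(-60) + (k(-7, -3)*(x(7, 8) + 2))/27903 = 41346/(27/151) - 8*(-1*8 + 2)/27903 = 41346*(151/27) - 8*(-8 + 2)*(1/27903) = 693694/3 - 8*(-6)*(1/27903) = 693694/3 + 48*(1/27903) = 693694/3 + 16/9301 = 6452047942/27903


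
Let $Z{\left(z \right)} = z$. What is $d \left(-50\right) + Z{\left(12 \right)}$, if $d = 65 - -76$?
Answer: $-7038$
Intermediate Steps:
$d = 141$ ($d = 65 + 76 = 141$)
$d \left(-50\right) + Z{\left(12 \right)} = 141 \left(-50\right) + 12 = -7050 + 12 = -7038$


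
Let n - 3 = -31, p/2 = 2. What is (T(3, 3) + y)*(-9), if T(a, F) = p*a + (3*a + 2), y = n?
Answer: 45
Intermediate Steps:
p = 4 (p = 2*2 = 4)
n = -28 (n = 3 - 31 = -28)
y = -28
T(a, F) = 2 + 7*a (T(a, F) = 4*a + (3*a + 2) = 4*a + (2 + 3*a) = 2 + 7*a)
(T(3, 3) + y)*(-9) = ((2 + 7*3) - 28)*(-9) = ((2 + 21) - 28)*(-9) = (23 - 28)*(-9) = -5*(-9) = 45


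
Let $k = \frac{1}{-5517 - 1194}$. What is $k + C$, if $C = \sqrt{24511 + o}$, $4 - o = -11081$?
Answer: $- \frac{1}{6711} + 2 \sqrt{8899} \approx 188.67$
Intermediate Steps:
$o = 11085$ ($o = 4 - -11081 = 4 + 11081 = 11085$)
$k = - \frac{1}{6711}$ ($k = \frac{1}{-6711} = - \frac{1}{6711} \approx -0.00014901$)
$C = 2 \sqrt{8899}$ ($C = \sqrt{24511 + 11085} = \sqrt{35596} = 2 \sqrt{8899} \approx 188.67$)
$k + C = - \frac{1}{6711} + 2 \sqrt{8899}$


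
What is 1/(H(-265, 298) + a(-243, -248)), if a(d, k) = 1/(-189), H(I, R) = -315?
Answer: -189/59536 ≈ -0.0031746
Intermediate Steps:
a(d, k) = -1/189
1/(H(-265, 298) + a(-243, -248)) = 1/(-315 - 1/189) = 1/(-59536/189) = -189/59536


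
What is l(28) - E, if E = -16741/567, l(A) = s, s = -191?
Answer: -91556/567 ≈ -161.47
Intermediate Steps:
l(A) = -191
E = -16741/567 (E = -16741*1/567 = -16741/567 ≈ -29.526)
l(28) - E = -191 - 1*(-16741/567) = -191 + 16741/567 = -91556/567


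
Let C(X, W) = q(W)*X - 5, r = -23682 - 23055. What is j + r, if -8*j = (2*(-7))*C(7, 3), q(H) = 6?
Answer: -186689/4 ≈ -46672.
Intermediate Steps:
r = -46737
C(X, W) = -5 + 6*X (C(X, W) = 6*X - 5 = -5 + 6*X)
j = 259/4 (j = -2*(-7)*(-5 + 6*7)/8 = -(-7)*(-5 + 42)/4 = -(-7)*37/4 = -1/8*(-518) = 259/4 ≈ 64.750)
j + r = 259/4 - 46737 = -186689/4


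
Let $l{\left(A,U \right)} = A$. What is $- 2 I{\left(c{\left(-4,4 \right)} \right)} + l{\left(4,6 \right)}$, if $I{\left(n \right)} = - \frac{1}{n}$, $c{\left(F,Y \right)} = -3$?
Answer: $\frac{10}{3} \approx 3.3333$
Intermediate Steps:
$- 2 I{\left(c{\left(-4,4 \right)} \right)} + l{\left(4,6 \right)} = - 2 \left(- \frac{1}{-3}\right) + 4 = - 2 \left(\left(-1\right) \left(- \frac{1}{3}\right)\right) + 4 = \left(-2\right) \frac{1}{3} + 4 = - \frac{2}{3} + 4 = \frac{10}{3}$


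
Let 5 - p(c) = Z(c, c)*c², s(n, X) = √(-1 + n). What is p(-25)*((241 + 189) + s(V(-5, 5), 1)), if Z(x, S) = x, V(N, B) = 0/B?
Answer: 6720900 + 15630*I ≈ 6.7209e+6 + 15630.0*I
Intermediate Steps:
V(N, B) = 0
p(c) = 5 - c³ (p(c) = 5 - c*c² = 5 - c³)
p(-25)*((241 + 189) + s(V(-5, 5), 1)) = (5 - 1*(-25)³)*((241 + 189) + √(-1 + 0)) = (5 - 1*(-15625))*(430 + √(-1)) = (5 + 15625)*(430 + I) = 15630*(430 + I) = 6720900 + 15630*I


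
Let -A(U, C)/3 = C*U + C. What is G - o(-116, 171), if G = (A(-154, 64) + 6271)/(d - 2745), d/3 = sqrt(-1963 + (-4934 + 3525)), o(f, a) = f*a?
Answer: 16663209757/840597 - 71294*I*sqrt(843)/2521791 ≈ 19823.0 - 0.82084*I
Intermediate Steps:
o(f, a) = a*f
A(U, C) = -3*C - 3*C*U (A(U, C) = -3*(C*U + C) = -3*(C + C*U) = -3*C - 3*C*U)
d = 6*I*sqrt(843) (d = 3*sqrt(-1963 + (-4934 + 3525)) = 3*sqrt(-1963 - 1409) = 3*sqrt(-3372) = 3*(2*I*sqrt(843)) = 6*I*sqrt(843) ≈ 174.21*I)
G = 35647/(-2745 + 6*I*sqrt(843)) (G = (-3*64*(1 - 154) + 6271)/(6*I*sqrt(843) - 2745) = (-3*64*(-153) + 6271)/(-2745 + 6*I*sqrt(843)) = (29376 + 6271)/(-2745 + 6*I*sqrt(843)) = 35647/(-2745 + 6*I*sqrt(843)) ≈ -12.934 - 0.82084*I)
G - o(-116, 171) = (-10872335/840597 - 71294*I*sqrt(843)/2521791) - 171*(-116) = (-10872335/840597 - 71294*I*sqrt(843)/2521791) - 1*(-19836) = (-10872335/840597 - 71294*I*sqrt(843)/2521791) + 19836 = 16663209757/840597 - 71294*I*sqrt(843)/2521791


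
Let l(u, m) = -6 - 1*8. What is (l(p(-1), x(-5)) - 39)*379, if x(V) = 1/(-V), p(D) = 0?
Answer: -20087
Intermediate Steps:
x(V) = -1/V
l(u, m) = -14 (l(u, m) = -6 - 8 = -14)
(l(p(-1), x(-5)) - 39)*379 = (-14 - 39)*379 = -53*379 = -20087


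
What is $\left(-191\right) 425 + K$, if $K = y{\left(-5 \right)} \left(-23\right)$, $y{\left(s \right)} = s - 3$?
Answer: $-80991$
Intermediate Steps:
$y{\left(s \right)} = -3 + s$ ($y{\left(s \right)} = s - 3 = -3 + s$)
$K = 184$ ($K = \left(-3 - 5\right) \left(-23\right) = \left(-8\right) \left(-23\right) = 184$)
$\left(-191\right) 425 + K = \left(-191\right) 425 + 184 = -81175 + 184 = -80991$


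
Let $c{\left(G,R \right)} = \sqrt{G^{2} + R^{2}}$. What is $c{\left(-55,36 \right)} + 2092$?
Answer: $2092 + \sqrt{4321} \approx 2157.7$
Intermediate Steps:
$c{\left(-55,36 \right)} + 2092 = \sqrt{\left(-55\right)^{2} + 36^{2}} + 2092 = \sqrt{3025 + 1296} + 2092 = \sqrt{4321} + 2092 = 2092 + \sqrt{4321}$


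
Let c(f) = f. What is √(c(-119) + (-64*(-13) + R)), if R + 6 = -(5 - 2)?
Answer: 8*√11 ≈ 26.533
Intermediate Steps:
R = -9 (R = -6 - (5 - 2) = -6 - 1*3 = -6 - 3 = -9)
√(c(-119) + (-64*(-13) + R)) = √(-119 + (-64*(-13) - 9)) = √(-119 + (832 - 9)) = √(-119 + 823) = √704 = 8*√11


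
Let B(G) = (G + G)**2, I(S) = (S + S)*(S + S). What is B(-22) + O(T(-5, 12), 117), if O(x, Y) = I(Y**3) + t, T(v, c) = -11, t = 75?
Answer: 10260656809087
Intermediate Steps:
I(S) = 4*S**2 (I(S) = (2*S)*(2*S) = 4*S**2)
B(G) = 4*G**2 (B(G) = (2*G)**2 = 4*G**2)
O(x, Y) = 75 + 4*Y**6 (O(x, Y) = 4*(Y**3)**2 + 75 = 4*Y**6 + 75 = 75 + 4*Y**6)
B(-22) + O(T(-5, 12), 117) = 4*(-22)**2 + (75 + 4*117**6) = 4*484 + (75 + 4*2565164201769) = 1936 + (75 + 10260656807076) = 1936 + 10260656807151 = 10260656809087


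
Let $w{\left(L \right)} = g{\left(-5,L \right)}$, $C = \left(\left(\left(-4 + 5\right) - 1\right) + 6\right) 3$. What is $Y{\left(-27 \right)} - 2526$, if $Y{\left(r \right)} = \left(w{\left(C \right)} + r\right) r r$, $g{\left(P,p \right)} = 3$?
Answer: $-20022$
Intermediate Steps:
$C = 18$ ($C = \left(\left(1 - 1\right) + 6\right) 3 = \left(0 + 6\right) 3 = 6 \cdot 3 = 18$)
$w{\left(L \right)} = 3$
$Y{\left(r \right)} = r^{2} \left(3 + r\right)$ ($Y{\left(r \right)} = \left(3 + r\right) r r = \left(3 + r\right) r^{2} = r^{2} \left(3 + r\right)$)
$Y{\left(-27 \right)} - 2526 = \left(-27\right)^{2} \left(3 - 27\right) - 2526 = 729 \left(-24\right) - 2526 = -17496 - 2526 = -20022$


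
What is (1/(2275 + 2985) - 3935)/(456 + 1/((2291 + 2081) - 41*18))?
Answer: -37608445883/4358186150 ≈ -8.6294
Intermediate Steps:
(1/(2275 + 2985) - 3935)/(456 + 1/((2291 + 2081) - 41*18)) = (1/5260 - 3935)/(456 + 1/(4372 - 738)) = (1/5260 - 3935)/(456 + 1/3634) = -20698099/(5260*(456 + 1/3634)) = -20698099/(5260*1657105/3634) = -20698099/5260*3634/1657105 = -37608445883/4358186150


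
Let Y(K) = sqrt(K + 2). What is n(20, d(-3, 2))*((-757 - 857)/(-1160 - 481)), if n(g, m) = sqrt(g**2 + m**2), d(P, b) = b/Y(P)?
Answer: 3228*sqrt(11)/547 ≈ 19.572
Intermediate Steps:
Y(K) = sqrt(2 + K)
d(P, b) = b/sqrt(2 + P) (d(P, b) = b/(sqrt(2 + P)) = b/sqrt(2 + P))
n(20, d(-3, 2))*((-757 - 857)/(-1160 - 481)) = sqrt(20**2 + (2/sqrt(2 - 3))**2)*((-757 - 857)/(-1160 - 481)) = sqrt(400 + (2/sqrt(-1))**2)*(-1614/(-1641)) = sqrt(400 + (2*(-I))**2)*(-1614*(-1/1641)) = sqrt(400 + (-2*I)**2)*(538/547) = sqrt(400 - 4)*(538/547) = sqrt(396)*(538/547) = (6*sqrt(11))*(538/547) = 3228*sqrt(11)/547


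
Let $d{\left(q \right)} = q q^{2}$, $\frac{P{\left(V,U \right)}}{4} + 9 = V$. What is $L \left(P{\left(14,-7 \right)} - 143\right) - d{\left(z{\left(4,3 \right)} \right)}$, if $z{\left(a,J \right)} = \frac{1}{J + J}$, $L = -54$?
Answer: $\frac{1434671}{216} \approx 6642.0$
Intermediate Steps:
$P{\left(V,U \right)} = -36 + 4 V$
$z{\left(a,J \right)} = \frac{1}{2 J}$
$d{\left(q \right)} = q^{3}$
$L \left(P{\left(14,-7 \right)} - 143\right) - d{\left(z{\left(4,3 \right)} \right)} = - 54 \left(\left(-36 + 4 \cdot 14\right) - 143\right) - \left(\frac{1}{2 \cdot 3}\right)^{3} = - 54 \left(\left(-36 + 56\right) - 143\right) - \left(\frac{1}{2} \cdot \frac{1}{3}\right)^{3} = - 54 \left(20 - 143\right) - \left(\frac{1}{6}\right)^{3} = \left(-54\right) \left(-123\right) - \frac{1}{216} = 6642 - \frac{1}{216} = \frac{1434671}{216}$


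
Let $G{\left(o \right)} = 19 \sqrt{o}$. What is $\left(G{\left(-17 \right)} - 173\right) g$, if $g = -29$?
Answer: $5017 - 551 i \sqrt{17} \approx 5017.0 - 2271.8 i$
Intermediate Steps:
$\left(G{\left(-17 \right)} - 173\right) g = \left(19 \sqrt{-17} - 173\right) \left(-29\right) = \left(19 i \sqrt{17} - 173\right) \left(-29\right) = \left(-173 + 19 i \sqrt{17}\right) \left(-29\right) = 5017 - 551 i \sqrt{17}$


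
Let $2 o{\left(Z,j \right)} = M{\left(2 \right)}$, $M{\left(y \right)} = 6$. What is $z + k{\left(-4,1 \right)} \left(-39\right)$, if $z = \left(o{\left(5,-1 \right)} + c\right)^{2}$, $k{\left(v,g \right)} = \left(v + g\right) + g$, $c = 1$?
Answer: $94$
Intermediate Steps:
$o{\left(Z,j \right)} = 3$ ($o{\left(Z,j \right)} = \frac{1}{2} \cdot 6 = 3$)
$k{\left(v,g \right)} = v + 2 g$ ($k{\left(v,g \right)} = \left(g + v\right) + g = v + 2 g$)
$z = 16$ ($z = \left(3 + 1\right)^{2} = 4^{2} = 16$)
$z + k{\left(-4,1 \right)} \left(-39\right) = 16 + \left(-4 + 2 \cdot 1\right) \left(-39\right) = 16 + \left(-4 + 2\right) \left(-39\right) = 16 - -78 = 16 + 78 = 94$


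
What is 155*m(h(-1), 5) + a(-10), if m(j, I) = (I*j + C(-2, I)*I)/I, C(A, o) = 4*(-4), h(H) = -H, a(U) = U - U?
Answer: -2325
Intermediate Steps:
a(U) = 0
C(A, o) = -16
m(j, I) = (-16*I + I*j)/I (m(j, I) = (I*j - 16*I)/I = (-16*I + I*j)/I)
155*m(h(-1), 5) + a(-10) = 155*(-16 - 1*(-1)) + 0 = 155*(-16 + 1) + 0 = 155*(-15) + 0 = -2325 + 0 = -2325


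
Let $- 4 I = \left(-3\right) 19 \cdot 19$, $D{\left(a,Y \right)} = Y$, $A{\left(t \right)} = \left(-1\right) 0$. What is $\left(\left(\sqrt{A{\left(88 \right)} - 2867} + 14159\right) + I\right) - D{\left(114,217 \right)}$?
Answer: $\frac{56851}{4} + i \sqrt{2867} \approx 14213.0 + 53.544 i$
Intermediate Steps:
$A{\left(t \right)} = 0$
$I = \frac{1083}{4}$ ($I = - \frac{\left(-3\right) 19 \cdot 19}{4} = - \frac{\left(-57\right) 19}{4} = \left(- \frac{1}{4}\right) \left(-1083\right) = \frac{1083}{4} \approx 270.75$)
$\left(\left(\sqrt{A{\left(88 \right)} - 2867} + 14159\right) + I\right) - D{\left(114,217 \right)} = \left(\left(\sqrt{0 - 2867} + 14159\right) + \frac{1083}{4}\right) - 217 = \left(\left(\sqrt{-2867} + 14159\right) + \frac{1083}{4}\right) - 217 = \left(\left(i \sqrt{2867} + 14159\right) + \frac{1083}{4}\right) - 217 = \left(\left(14159 + i \sqrt{2867}\right) + \frac{1083}{4}\right) - 217 = \left(\frac{57719}{4} + i \sqrt{2867}\right) - 217 = \frac{56851}{4} + i \sqrt{2867}$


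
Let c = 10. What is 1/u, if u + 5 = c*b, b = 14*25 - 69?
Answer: 1/2805 ≈ 0.00035651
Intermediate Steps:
b = 281 (b = 350 - 69 = 281)
u = 2805 (u = -5 + 10*281 = -5 + 2810 = 2805)
1/u = 1/2805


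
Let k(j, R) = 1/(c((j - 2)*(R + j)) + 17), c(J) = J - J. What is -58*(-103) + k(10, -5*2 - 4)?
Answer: 101559/17 ≈ 5974.1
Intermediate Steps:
c(J) = 0
k(j, R) = 1/17 (k(j, R) = 1/(0 + 17) = 1/17)
-58*(-103) + k(10, -5*2 - 4) = -58*(-103) + 1/17 = 5974 + 1/17 = 101559/17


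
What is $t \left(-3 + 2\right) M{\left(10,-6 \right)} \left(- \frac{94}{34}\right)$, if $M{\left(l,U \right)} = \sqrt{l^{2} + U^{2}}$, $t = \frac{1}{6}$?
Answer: $\frac{47 \sqrt{34}}{51} \approx 5.3736$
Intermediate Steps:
$t = \frac{1}{6} \approx 0.16667$
$M{\left(l,U \right)} = \sqrt{U^{2} + l^{2}}$
$t \left(-3 + 2\right) M{\left(10,-6 \right)} \left(- \frac{94}{34}\right) = \frac{-3 + 2}{6} \sqrt{\left(-6\right)^{2} + 10^{2}} \left(- \frac{94}{34}\right) = \frac{1}{6} \left(-1\right) \sqrt{36 + 100} \left(\left(-94\right) \frac{1}{34}\right) = - \frac{\sqrt{136}}{6} \left(- \frac{47}{17}\right) = - \frac{2 \sqrt{34}}{6} \left(- \frac{47}{17}\right) = - \frac{\sqrt{34}}{3} \left(- \frac{47}{17}\right) = \frac{47 \sqrt{34}}{51}$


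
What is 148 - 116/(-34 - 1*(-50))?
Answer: 563/4 ≈ 140.75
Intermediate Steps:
148 - 116/(-34 - 1*(-50)) = 148 - 116/(-34 + 50) = 148 - 116/16 = 148 - 116*1/16 = 148 - 29/4 = 563/4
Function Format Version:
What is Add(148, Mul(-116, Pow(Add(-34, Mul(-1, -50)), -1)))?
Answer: Rational(563, 4) ≈ 140.75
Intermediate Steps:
Add(148, Mul(-116, Pow(Add(-34, Mul(-1, -50)), -1))) = Add(148, Mul(-116, Pow(Add(-34, 50), -1))) = Add(148, Mul(-116, Pow(16, -1))) = Add(148, Mul(-116, Rational(1, 16))) = Add(148, Rational(-29, 4)) = Rational(563, 4)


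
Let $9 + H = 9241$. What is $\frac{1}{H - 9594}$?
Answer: $- \frac{1}{362} \approx -0.0027624$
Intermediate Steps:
$H = 9232$ ($H = -9 + 9241 = 9232$)
$\frac{1}{H - 9594} = \frac{1}{9232 - 9594} = \frac{1}{-362} = - \frac{1}{362}$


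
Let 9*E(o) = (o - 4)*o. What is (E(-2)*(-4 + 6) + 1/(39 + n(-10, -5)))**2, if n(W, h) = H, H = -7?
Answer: 67081/9216 ≈ 7.2788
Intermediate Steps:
E(o) = o*(-4 + o)/9 (E(o) = ((o - 4)*o)/9 = ((-4 + o)*o)/9 = (o*(-4 + o))/9 = o*(-4 + o)/9)
n(W, h) = -7
(E(-2)*(-4 + 6) + 1/(39 + n(-10, -5)))**2 = (((1/9)*(-2)*(-4 - 2))*(-4 + 6) + 1/(39 - 7))**2 = (((1/9)*(-2)*(-6))*2 + 1/32)**2 = ((4/3)*2 + 1/32)**2 = (8/3 + 1/32)**2 = (259/96)**2 = 67081/9216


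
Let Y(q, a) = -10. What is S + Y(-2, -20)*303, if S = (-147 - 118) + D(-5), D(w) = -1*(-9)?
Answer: -3286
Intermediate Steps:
D(w) = 9
S = -256 (S = (-147 - 118) + 9 = -265 + 9 = -256)
S + Y(-2, -20)*303 = -256 - 10*303 = -256 - 3030 = -3286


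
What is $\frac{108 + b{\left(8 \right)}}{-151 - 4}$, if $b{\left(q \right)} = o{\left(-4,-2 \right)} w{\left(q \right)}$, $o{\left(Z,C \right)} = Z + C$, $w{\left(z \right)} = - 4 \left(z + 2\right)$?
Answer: $- \frac{348}{155} \approx -2.2452$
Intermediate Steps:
$w{\left(z \right)} = -8 - 4 z$ ($w{\left(z \right)} = - 4 \left(2 + z\right) = -8 - 4 z$)
$o{\left(Z,C \right)} = C + Z$
$b{\left(q \right)} = 48 + 24 q$ ($b{\left(q \right)} = \left(-2 - 4\right) \left(-8 - 4 q\right) = - 6 \left(-8 - 4 q\right) = 48 + 24 q$)
$\frac{108 + b{\left(8 \right)}}{-151 - 4} = \frac{108 + \left(48 + 24 \cdot 8\right)}{-151 - 4} = \frac{108 + \left(48 + 192\right)}{-155} = - \frac{108 + 240}{155} = \left(- \frac{1}{155}\right) 348 = - \frac{348}{155}$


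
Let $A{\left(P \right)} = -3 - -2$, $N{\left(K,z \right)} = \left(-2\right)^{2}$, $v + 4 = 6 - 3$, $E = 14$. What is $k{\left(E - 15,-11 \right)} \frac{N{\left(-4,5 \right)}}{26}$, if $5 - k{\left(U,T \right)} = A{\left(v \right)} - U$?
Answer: $\frac{10}{13} \approx 0.76923$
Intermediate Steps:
$v = -1$ ($v = -4 + \left(6 - 3\right) = -4 + 3 = -1$)
$N{\left(K,z \right)} = 4$
$A{\left(P \right)} = -1$ ($A{\left(P \right)} = -3 + 2 = -1$)
$k{\left(U,T \right)} = 6 + U$ ($k{\left(U,T \right)} = 5 - \left(-1 - U\right) = 5 + \left(1 + U\right) = 6 + U$)
$k{\left(E - 15,-11 \right)} \frac{N{\left(-4,5 \right)}}{26} = \left(6 + \left(14 - 15\right)\right) \frac{4}{26} = \left(6 + \left(14 - 15\right)\right) 4 \cdot \frac{1}{26} = \left(6 - 1\right) \frac{2}{13} = 5 \cdot \frac{2}{13} = \frac{10}{13}$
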